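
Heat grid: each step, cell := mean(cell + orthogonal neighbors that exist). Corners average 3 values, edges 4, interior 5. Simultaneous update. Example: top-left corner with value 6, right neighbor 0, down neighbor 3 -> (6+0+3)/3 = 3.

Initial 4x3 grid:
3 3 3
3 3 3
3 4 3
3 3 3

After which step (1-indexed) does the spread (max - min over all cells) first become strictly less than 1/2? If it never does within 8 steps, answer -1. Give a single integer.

Step 1: max=13/4, min=3, spread=1/4
  -> spread < 1/2 first at step 1
Step 2: max=323/100, min=3, spread=23/100
Step 3: max=15211/4800, min=1213/400, spread=131/960
Step 4: max=136151/43200, min=21991/7200, spread=841/8640
Step 5: max=54382051/17280000, min=4413373/1440000, spread=56863/691200
Step 6: max=488094341/155520000, min=39869543/12960000, spread=386393/6220800
Step 7: max=195017723131/62208000000, min=15972358813/5184000000, spread=26795339/497664000
Step 8: max=11681255714129/3732480000000, min=960206149667/311040000000, spread=254051069/5971968000

Answer: 1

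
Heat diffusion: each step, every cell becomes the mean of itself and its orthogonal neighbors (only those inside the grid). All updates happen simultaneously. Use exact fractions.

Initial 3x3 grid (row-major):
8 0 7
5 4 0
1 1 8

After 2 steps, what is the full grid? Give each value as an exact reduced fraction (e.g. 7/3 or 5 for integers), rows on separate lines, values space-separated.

Answer: 163/36 161/48 71/18
79/24 39/10 145/48
31/9 65/24 15/4

Derivation:
After step 1:
  13/3 19/4 7/3
  9/2 2 19/4
  7/3 7/2 3
After step 2:
  163/36 161/48 71/18
  79/24 39/10 145/48
  31/9 65/24 15/4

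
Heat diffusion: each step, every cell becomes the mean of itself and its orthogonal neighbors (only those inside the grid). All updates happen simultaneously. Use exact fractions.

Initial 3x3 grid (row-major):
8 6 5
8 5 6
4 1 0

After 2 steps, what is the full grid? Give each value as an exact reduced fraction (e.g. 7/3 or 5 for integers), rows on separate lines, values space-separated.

Answer: 235/36 121/20 47/9
1387/240 479/100 43/10
157/36 431/120 53/18

Derivation:
After step 1:
  22/3 6 17/3
  25/4 26/5 4
  13/3 5/2 7/3
After step 2:
  235/36 121/20 47/9
  1387/240 479/100 43/10
  157/36 431/120 53/18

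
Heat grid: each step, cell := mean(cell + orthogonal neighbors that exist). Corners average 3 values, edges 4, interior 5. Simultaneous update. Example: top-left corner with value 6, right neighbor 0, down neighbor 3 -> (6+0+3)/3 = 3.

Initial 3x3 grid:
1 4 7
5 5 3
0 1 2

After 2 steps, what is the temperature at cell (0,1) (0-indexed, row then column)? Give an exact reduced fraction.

Step 1: cell (0,1) = 17/4
Step 2: cell (0,1) = 317/80
Full grid after step 2:
  31/9 317/80 79/18
  701/240 337/100 871/240
  9/4 12/5 11/4

Answer: 317/80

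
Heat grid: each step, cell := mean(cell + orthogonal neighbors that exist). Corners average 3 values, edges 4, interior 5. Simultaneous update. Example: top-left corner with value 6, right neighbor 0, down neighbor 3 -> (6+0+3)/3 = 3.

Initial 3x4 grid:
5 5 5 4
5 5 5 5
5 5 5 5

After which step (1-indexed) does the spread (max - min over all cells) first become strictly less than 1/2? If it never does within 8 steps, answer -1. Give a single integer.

Answer: 1

Derivation:
Step 1: max=5, min=14/3, spread=1/3
  -> spread < 1/2 first at step 1
Step 2: max=5, min=85/18, spread=5/18
Step 3: max=5, min=1039/216, spread=41/216
Step 4: max=5, min=125383/25920, spread=4217/25920
Step 5: max=35921/7200, min=7566851/1555200, spread=38417/311040
Step 6: max=717403/144000, min=455359789/93312000, spread=1903471/18662400
Step 7: max=21484241/4320000, min=27392610911/5598720000, spread=18038617/223948800
Step 8: max=1931073241/388800000, min=1646347817149/335923200000, spread=883978523/13436928000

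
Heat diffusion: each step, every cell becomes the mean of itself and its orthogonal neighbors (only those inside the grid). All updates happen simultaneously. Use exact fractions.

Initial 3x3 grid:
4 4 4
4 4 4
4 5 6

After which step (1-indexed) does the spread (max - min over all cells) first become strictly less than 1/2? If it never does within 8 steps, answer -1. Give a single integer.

Answer: 4

Derivation:
Step 1: max=5, min=4, spread=1
Step 2: max=19/4, min=4, spread=3/4
Step 3: max=3299/720, min=731/180, spread=25/48
Step 4: max=194153/43200, min=22291/5400, spread=211/576
  -> spread < 1/2 first at step 4
Step 5: max=3830297/864000, min=33409/8000, spread=1777/6912
Step 6: max=683398177/155520000, min=10239493/2430000, spread=14971/82944
Step 7: max=40744670419/9331200000, min=9890571511/2332800000, spread=126121/995328
Step 8: max=811375302131/186624000000, min=99346719407/23328000000, spread=1062499/11943936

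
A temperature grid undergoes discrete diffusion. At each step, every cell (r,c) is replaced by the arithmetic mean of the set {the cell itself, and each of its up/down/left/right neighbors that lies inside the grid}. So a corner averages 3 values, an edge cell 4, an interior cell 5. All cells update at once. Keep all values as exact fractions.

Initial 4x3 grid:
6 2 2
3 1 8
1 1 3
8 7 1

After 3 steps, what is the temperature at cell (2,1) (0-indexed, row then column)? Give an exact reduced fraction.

Answer: 1689/500

Derivation:
Step 1: cell (2,1) = 13/5
Step 2: cell (2,1) = 327/100
Step 3: cell (2,1) = 1689/500
Full grid after step 3:
  1379/432 45887/14400 245/72
  11363/3600 9689/3000 7817/2400
  6389/1800 1689/500 24631/7200
  8441/2160 6093/1600 1969/540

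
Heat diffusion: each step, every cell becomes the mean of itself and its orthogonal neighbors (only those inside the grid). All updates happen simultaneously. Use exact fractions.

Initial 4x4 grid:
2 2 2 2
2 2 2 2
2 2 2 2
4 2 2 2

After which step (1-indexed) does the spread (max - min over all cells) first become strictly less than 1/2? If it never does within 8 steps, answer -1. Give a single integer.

Step 1: max=8/3, min=2, spread=2/3
Step 2: max=23/9, min=2, spread=5/9
Step 3: max=257/108, min=2, spread=41/108
  -> spread < 1/2 first at step 3
Step 4: max=7523/3240, min=2, spread=1043/3240
Step 5: max=219953/97200, min=2, spread=25553/97200
Step 6: max=6503459/2916000, min=18079/9000, spread=645863/2916000
Step 7: max=192601691/87480000, min=120971/60000, spread=16225973/87480000
Step 8: max=5726277983/2624400000, min=54701/27000, spread=409340783/2624400000

Answer: 3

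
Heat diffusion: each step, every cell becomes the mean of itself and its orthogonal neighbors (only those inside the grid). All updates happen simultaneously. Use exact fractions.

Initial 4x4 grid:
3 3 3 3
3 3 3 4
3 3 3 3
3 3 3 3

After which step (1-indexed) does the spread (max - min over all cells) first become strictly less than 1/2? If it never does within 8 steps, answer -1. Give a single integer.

Step 1: max=10/3, min=3, spread=1/3
  -> spread < 1/2 first at step 1
Step 2: max=391/120, min=3, spread=31/120
Step 3: max=3451/1080, min=3, spread=211/1080
Step 4: max=340843/108000, min=3, spread=16843/108000
Step 5: max=3054643/972000, min=27079/9000, spread=130111/972000
Step 6: max=91122367/29160000, min=1627159/540000, spread=3255781/29160000
Step 7: max=2724753691/874800000, min=1631107/540000, spread=82360351/874800000
Step 8: max=81483316891/26244000000, min=294106441/97200000, spread=2074577821/26244000000

Answer: 1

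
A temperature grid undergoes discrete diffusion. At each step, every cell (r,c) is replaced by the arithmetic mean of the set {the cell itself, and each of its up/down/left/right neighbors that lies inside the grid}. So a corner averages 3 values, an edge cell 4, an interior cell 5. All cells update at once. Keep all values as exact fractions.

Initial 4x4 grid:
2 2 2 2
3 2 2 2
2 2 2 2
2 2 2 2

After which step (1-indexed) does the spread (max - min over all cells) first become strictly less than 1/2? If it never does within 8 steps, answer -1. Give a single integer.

Step 1: max=7/3, min=2, spread=1/3
  -> spread < 1/2 first at step 1
Step 2: max=271/120, min=2, spread=31/120
Step 3: max=2371/1080, min=2, spread=211/1080
Step 4: max=232843/108000, min=2, spread=16843/108000
Step 5: max=2082643/972000, min=18079/9000, spread=130111/972000
Step 6: max=61962367/29160000, min=1087159/540000, spread=3255781/29160000
Step 7: max=1849953691/874800000, min=1091107/540000, spread=82360351/874800000
Step 8: max=55239316891/26244000000, min=196906441/97200000, spread=2074577821/26244000000

Answer: 1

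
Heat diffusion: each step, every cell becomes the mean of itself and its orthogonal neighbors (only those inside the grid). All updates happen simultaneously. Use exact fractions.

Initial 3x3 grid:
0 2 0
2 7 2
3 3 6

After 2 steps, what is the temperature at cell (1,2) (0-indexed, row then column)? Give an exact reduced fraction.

Step 1: cell (1,2) = 15/4
Step 2: cell (1,2) = 239/80
Full grid after step 2:
  79/36 487/240 22/9
  51/20 339/100 239/80
  125/36 857/240 73/18

Answer: 239/80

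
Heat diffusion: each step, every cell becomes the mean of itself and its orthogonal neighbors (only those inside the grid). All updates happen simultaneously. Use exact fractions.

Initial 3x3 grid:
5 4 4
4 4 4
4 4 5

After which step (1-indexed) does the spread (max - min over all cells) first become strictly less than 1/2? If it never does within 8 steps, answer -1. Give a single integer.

Answer: 1

Derivation:
Step 1: max=13/3, min=4, spread=1/3
  -> spread < 1/2 first at step 1
Step 2: max=77/18, min=199/48, spread=19/144
Step 3: max=12089/2880, min=299/72, spread=43/960
Step 4: max=54367/12960, min=721303/172800, spread=10771/518400
Step 5: max=43393241/10368000, min=1082683/259200, spread=85921/10368000
Step 6: max=195204703/46656000, min=2600403127/622080000, spread=6978739/1866240000
Step 7: max=156114000569/37324800000, min=16255255007/3888000000, spread=317762509/186624000000
Step 8: max=975633062929/233280000000, min=9364332105943/2239488000000, spread=8726490877/11197440000000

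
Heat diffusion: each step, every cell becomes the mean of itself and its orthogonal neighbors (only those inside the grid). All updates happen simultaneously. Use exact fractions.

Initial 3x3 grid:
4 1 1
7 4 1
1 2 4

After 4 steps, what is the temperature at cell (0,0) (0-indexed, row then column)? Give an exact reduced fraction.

Step 1: cell (0,0) = 4
Step 2: cell (0,0) = 7/2
Step 3: cell (0,0) = 233/72
Step 4: cell (0,0) = 13469/4320
Full grid after step 4:
  13469/4320 80113/28800 5377/2160
  137107/43200 206011/72000 217589/86400
  82409/25920 499553/172800 68039/25920

Answer: 13469/4320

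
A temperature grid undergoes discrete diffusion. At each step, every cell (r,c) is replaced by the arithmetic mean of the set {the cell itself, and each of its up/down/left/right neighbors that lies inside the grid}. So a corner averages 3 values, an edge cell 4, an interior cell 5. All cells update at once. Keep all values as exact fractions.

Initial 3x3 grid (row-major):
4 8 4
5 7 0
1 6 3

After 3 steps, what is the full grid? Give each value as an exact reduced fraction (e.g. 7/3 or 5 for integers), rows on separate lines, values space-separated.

Answer: 682/135 69779/14400 3239/720
67529/14400 27073/6000 3303/800
1567/360 6581/1600 2789/720

Derivation:
After step 1:
  17/3 23/4 4
  17/4 26/5 7/2
  4 17/4 3
After step 2:
  47/9 1237/240 53/12
  1147/240 459/100 157/40
  25/6 329/80 43/12
After step 3:
  682/135 69779/14400 3239/720
  67529/14400 27073/6000 3303/800
  1567/360 6581/1600 2789/720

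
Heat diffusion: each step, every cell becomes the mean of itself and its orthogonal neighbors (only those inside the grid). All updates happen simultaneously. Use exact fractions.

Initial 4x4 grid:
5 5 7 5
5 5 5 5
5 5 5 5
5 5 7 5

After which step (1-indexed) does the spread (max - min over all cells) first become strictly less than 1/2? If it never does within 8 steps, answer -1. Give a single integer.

Step 1: max=17/3, min=5, spread=2/3
Step 2: max=331/60, min=5, spread=31/60
Step 3: max=2911/540, min=763/150, spread=821/2700
  -> spread < 1/2 first at step 3
Step 4: max=86617/16200, min=23047/4500, spread=18239/81000
Step 5: max=518279/97200, min=695689/135000, spread=434573/2430000
Step 6: max=77509669/14580000, min=4189883/810000, spread=83671/583200
Step 7: max=2320547851/437400000, min=630302173/121500000, spread=257300141/2187000000
Step 8: max=11585744219/2187000000, min=18949525567/3645000000, spread=540072197/5467500000

Answer: 3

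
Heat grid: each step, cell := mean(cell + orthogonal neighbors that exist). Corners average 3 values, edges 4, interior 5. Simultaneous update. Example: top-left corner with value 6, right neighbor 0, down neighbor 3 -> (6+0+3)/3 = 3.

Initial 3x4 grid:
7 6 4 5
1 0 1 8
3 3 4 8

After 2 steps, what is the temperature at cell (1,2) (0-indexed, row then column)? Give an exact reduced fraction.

Answer: 191/50

Derivation:
Step 1: cell (1,2) = 17/5
Step 2: cell (1,2) = 191/50
Full grid after step 2:
  35/9 907/240 1039/240 91/18
  239/80 151/50 191/50 637/120
  91/36 331/120 497/120 97/18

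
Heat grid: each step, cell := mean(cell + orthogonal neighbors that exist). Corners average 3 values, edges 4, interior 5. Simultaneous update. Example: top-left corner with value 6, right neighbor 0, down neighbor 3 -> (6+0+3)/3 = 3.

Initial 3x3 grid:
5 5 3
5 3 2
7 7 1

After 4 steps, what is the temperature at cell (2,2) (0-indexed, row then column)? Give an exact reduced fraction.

Answer: 500413/129600

Derivation:
Step 1: cell (2,2) = 10/3
Step 2: cell (2,2) = 121/36
Step 3: cell (2,2) = 8159/2160
Step 4: cell (2,2) = 500413/129600
Full grid after step 4:
  16183/3600 893099/216000 478063/129600
  1013849/216000 167103/40000 3261271/864000
  305669/64800 1880573/432000 500413/129600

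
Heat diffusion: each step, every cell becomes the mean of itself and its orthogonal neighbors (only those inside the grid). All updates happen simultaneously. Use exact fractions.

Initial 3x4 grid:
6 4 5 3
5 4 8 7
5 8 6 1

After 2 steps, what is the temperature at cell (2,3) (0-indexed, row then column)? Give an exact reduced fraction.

Step 1: cell (2,3) = 14/3
Step 2: cell (2,3) = 91/18
Full grid after step 2:
  59/12 411/80 83/16 59/12
  109/20 273/50 273/50 245/48
  67/12 233/40 133/24 91/18

Answer: 91/18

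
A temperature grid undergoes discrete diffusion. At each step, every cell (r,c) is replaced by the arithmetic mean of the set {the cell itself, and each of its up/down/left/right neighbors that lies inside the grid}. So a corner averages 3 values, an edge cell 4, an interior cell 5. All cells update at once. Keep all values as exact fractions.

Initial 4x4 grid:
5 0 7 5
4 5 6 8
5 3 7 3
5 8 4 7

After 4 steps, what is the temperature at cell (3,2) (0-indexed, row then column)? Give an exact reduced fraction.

Answer: 289411/54000

Derivation:
Step 1: cell (3,2) = 13/2
Step 2: cell (3,2) = 623/120
Step 3: cell (3,2) = 10207/1800
Step 4: cell (3,2) = 289411/54000
Full grid after step 4:
  31177/7200 322303/72000 1124749/216000 175409/32400
  52663/12000 291961/60000 461279/90000 1220449/216000
  178249/36000 49541/10000 988573/180000 1183369/216000
  54673/10800 32179/6000 289411/54000 364903/64800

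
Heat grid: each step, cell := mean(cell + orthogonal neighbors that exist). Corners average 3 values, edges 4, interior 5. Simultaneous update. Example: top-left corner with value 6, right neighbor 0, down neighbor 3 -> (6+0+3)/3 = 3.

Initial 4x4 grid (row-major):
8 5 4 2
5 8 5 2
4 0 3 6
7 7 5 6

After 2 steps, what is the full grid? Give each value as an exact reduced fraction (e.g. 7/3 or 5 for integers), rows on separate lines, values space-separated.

After step 1:
  6 25/4 4 8/3
  25/4 23/5 22/5 15/4
  4 22/5 19/5 17/4
  6 19/4 21/4 17/3
After step 2:
  37/6 417/80 1039/240 125/36
  417/80 259/50 411/100 113/30
  413/80 431/100 221/50 131/30
  59/12 51/10 73/15 91/18

Answer: 37/6 417/80 1039/240 125/36
417/80 259/50 411/100 113/30
413/80 431/100 221/50 131/30
59/12 51/10 73/15 91/18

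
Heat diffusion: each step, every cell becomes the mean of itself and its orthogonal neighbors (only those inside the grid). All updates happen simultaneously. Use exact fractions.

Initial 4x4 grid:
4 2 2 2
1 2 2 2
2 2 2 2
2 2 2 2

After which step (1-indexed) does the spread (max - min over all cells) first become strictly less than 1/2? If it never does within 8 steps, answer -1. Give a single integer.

Answer: 2

Derivation:
Step 1: max=5/2, min=7/4, spread=3/4
Step 2: max=85/36, min=191/100, spread=203/450
  -> spread < 1/2 first at step 2
Step 3: max=7879/3600, min=587/300, spread=167/720
Step 4: max=70189/32400, min=10609/5400, spread=1307/6480
Step 5: max=2060887/972000, min=534419/270000, spread=684893/4860000
Step 6: max=61392223/29160000, min=429817/216000, spread=210433/1822500
Step 7: max=1825663219/874800000, min=33676/16875, spread=79899379/874800000
Step 8: max=54511462939/26244000000, min=9718476331/4860000000, spread=5079226879/65610000000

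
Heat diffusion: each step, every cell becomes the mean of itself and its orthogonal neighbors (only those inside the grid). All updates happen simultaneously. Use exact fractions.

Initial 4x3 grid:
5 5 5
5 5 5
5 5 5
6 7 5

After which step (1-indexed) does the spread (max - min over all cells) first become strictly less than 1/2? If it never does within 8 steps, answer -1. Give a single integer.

Answer: 4

Derivation:
Step 1: max=6, min=5, spread=1
Step 2: max=1369/240, min=5, spread=169/240
Step 3: max=1007/180, min=5, spread=107/180
Step 4: max=26369/4800, min=7547/1500, spread=11093/24000
  -> spread < 1/2 first at step 4
Step 5: max=14119129/2592000, min=546241/108000, spread=201869/518400
Step 6: max=840139471/155520000, min=109897573/21600000, spread=244384727/777600000
Step 7: max=16712195863/3110400000, min=993679243/194400000, spread=3614791/13824000
Step 8: max=2994005368751/559872000000, min=133043873921/25920000000, spread=601288460287/2799360000000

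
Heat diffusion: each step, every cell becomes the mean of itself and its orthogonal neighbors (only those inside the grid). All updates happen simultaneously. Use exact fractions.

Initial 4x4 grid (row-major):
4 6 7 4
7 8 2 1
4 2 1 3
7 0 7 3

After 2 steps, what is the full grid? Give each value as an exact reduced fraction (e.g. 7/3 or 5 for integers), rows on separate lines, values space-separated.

After step 1:
  17/3 25/4 19/4 4
  23/4 5 19/5 5/2
  5 3 3 2
  11/3 4 11/4 13/3
After step 2:
  53/9 65/12 47/10 15/4
  257/48 119/25 381/100 123/40
  209/48 4 291/100 71/24
  38/9 161/48 169/48 109/36

Answer: 53/9 65/12 47/10 15/4
257/48 119/25 381/100 123/40
209/48 4 291/100 71/24
38/9 161/48 169/48 109/36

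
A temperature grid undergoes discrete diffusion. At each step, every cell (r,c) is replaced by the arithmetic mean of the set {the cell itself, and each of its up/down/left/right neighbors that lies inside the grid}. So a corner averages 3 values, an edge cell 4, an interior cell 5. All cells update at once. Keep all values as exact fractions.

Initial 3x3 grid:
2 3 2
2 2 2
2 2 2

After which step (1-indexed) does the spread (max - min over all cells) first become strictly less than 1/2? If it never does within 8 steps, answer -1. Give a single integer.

Step 1: max=7/3, min=2, spread=1/3
  -> spread < 1/2 first at step 1
Step 2: max=547/240, min=2, spread=67/240
Step 3: max=4757/2160, min=407/200, spread=1807/10800
Step 4: max=1885963/864000, min=11161/5400, spread=33401/288000
Step 5: max=16781933/7776000, min=1123391/540000, spread=3025513/38880000
Step 6: max=6685726867/3110400000, min=60355949/28800000, spread=53531/995328
Step 7: max=399280925849/186624000000, min=16343116051/7776000000, spread=450953/11943936
Step 8: max=23903783560603/11197440000000, min=1967248610519/933120000000, spread=3799043/143327232

Answer: 1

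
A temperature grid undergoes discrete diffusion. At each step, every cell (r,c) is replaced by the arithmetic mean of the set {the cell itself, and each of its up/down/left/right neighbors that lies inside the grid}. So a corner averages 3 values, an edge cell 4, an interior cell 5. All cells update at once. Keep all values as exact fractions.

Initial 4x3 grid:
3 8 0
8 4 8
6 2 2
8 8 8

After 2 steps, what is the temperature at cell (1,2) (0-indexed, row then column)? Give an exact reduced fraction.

Answer: 119/24

Derivation:
Step 1: cell (1,2) = 7/2
Step 2: cell (1,2) = 119/24
Full grid after step 2:
  46/9 257/48 151/36
  283/48 229/50 119/24
  1379/240 279/50 189/40
  119/18 727/120 35/6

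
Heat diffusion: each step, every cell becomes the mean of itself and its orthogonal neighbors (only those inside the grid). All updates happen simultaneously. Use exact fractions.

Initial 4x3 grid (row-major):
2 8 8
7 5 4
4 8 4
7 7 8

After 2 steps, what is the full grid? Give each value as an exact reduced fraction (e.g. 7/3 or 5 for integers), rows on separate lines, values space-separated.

After step 1:
  17/3 23/4 20/3
  9/2 32/5 21/4
  13/2 28/5 6
  6 15/2 19/3
After step 2:
  191/36 1469/240 53/9
  173/30 11/2 1459/240
  113/20 32/5 1391/240
  20/3 763/120 119/18

Answer: 191/36 1469/240 53/9
173/30 11/2 1459/240
113/20 32/5 1391/240
20/3 763/120 119/18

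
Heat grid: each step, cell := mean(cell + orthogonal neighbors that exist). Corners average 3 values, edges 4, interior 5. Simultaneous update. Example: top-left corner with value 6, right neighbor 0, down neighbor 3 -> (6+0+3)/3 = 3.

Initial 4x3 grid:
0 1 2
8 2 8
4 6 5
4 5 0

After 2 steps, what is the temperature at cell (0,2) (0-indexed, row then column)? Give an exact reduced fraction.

Step 1: cell (0,2) = 11/3
Step 2: cell (0,2) = 55/18
Full grid after step 2:
  31/12 155/48 55/18
  17/4 92/25 53/12
  133/30 117/25 251/60
  163/36 949/240 71/18

Answer: 55/18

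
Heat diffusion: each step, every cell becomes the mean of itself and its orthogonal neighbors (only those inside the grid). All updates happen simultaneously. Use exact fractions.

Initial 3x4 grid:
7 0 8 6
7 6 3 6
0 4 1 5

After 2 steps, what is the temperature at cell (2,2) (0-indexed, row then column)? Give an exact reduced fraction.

Step 1: cell (2,2) = 13/4
Step 2: cell (2,2) = 37/10
Full grid after step 2:
  179/36 109/24 629/120 191/36
  13/3 109/25 213/50 307/60
  137/36 41/12 37/10 49/12

Answer: 37/10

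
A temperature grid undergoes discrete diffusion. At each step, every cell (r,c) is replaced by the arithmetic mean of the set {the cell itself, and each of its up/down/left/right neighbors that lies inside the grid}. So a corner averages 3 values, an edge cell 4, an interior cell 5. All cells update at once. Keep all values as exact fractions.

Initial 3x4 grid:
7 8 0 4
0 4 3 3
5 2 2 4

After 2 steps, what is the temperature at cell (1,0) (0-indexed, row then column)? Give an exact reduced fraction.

Step 1: cell (1,0) = 4
Step 2: cell (1,0) = 221/60
Full grid after step 2:
  55/12 169/40 397/120 115/36
  221/60 89/25 79/25 337/120
  115/36 44/15 57/20 37/12

Answer: 221/60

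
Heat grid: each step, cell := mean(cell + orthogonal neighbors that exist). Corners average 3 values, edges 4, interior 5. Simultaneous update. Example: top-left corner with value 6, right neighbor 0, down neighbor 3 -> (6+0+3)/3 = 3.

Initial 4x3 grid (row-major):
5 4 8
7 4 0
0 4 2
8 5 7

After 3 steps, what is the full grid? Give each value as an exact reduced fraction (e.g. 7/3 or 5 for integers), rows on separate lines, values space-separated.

Answer: 2507/540 63421/14400 749/180
31073/7200 24929/6000 9241/2400
31823/7200 4039/1000 28873/7200
1951/432 2749/600 1835/432

Derivation:
After step 1:
  16/3 21/4 4
  4 19/5 7/2
  19/4 3 13/4
  13/3 6 14/3
After step 2:
  175/36 1103/240 17/4
  1073/240 391/100 291/80
  193/48 104/25 173/48
  181/36 9/2 167/36
After step 3:
  2507/540 63421/14400 749/180
  31073/7200 24929/6000 9241/2400
  31823/7200 4039/1000 28873/7200
  1951/432 2749/600 1835/432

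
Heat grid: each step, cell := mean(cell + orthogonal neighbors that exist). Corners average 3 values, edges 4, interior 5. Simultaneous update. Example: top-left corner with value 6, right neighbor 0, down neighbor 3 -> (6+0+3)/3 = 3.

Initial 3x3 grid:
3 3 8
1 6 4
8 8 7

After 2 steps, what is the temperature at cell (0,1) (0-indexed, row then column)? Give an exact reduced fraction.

Answer: 251/60

Derivation:
Step 1: cell (0,1) = 5
Step 2: cell (0,1) = 251/60
Full grid after step 2:
  71/18 251/60 65/12
  169/40 137/25 1319/240
  209/36 473/80 119/18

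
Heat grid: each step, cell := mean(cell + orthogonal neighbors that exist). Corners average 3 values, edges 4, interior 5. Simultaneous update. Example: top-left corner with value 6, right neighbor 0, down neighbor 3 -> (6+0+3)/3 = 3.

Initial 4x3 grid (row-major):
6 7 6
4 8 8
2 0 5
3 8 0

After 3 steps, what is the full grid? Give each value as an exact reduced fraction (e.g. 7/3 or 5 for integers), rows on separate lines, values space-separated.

After step 1:
  17/3 27/4 7
  5 27/5 27/4
  9/4 23/5 13/4
  13/3 11/4 13/3
After step 2:
  209/36 1489/240 41/6
  1099/240 57/10 28/5
  971/240 73/20 71/15
  28/9 961/240 31/9
After step 3:
  1493/270 17671/2880 497/80
  7247/1440 386/75 343/60
  5539/1440 332/75 3137/720
  2009/540 10231/2880 8771/2160

Answer: 1493/270 17671/2880 497/80
7247/1440 386/75 343/60
5539/1440 332/75 3137/720
2009/540 10231/2880 8771/2160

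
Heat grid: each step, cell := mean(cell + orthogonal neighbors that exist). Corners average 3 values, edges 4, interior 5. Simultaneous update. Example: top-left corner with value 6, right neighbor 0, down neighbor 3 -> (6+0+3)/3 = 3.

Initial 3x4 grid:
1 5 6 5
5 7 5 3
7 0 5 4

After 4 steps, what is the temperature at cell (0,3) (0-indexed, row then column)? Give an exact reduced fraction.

Step 1: cell (0,3) = 14/3
Step 2: cell (0,3) = 85/18
Step 3: cell (0,3) = 10237/2160
Step 4: cell (0,3) = 598007/129600
Full grid after step 4:
  73699/16200 61597/13500 253183/54000 598007/129600
  29951/6750 821101/180000 1615727/360000 3903223/864000
  96157/21600 105103/24000 317369/72000 6897/1600

Answer: 598007/129600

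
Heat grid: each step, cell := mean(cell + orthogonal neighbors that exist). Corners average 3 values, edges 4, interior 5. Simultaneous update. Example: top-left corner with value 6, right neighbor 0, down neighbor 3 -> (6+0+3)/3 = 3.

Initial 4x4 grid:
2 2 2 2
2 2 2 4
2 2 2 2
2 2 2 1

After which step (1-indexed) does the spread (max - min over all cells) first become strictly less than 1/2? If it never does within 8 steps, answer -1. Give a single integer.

Answer: 3

Derivation:
Step 1: max=8/3, min=5/3, spread=1
Step 2: max=589/240, min=89/48, spread=3/5
Step 3: max=5119/2160, min=13969/7200, spread=9283/21600
  -> spread < 1/2 first at step 3
Step 4: max=148189/64800, min=425563/216000, spread=205201/648000
Step 5: max=4377367/1944000, min=4282303/2160000, spread=5232943/19440000
Step 6: max=129066433/58320000, min=12893701/6480000, spread=3255781/14580000
Step 7: max=3829464679/1749600000, min=15555659/7776000, spread=82360351/437400000
Step 8: max=113752411489/52488000000, min=781141483/388800000, spread=2074577821/13122000000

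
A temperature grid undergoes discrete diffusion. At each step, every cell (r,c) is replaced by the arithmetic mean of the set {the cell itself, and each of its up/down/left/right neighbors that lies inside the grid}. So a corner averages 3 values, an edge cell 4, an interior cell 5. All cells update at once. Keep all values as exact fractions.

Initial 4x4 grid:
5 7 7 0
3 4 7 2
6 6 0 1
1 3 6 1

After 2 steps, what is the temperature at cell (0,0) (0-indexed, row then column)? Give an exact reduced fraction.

Answer: 61/12

Derivation:
Step 1: cell (0,0) = 5
Step 2: cell (0,0) = 61/12
Full grid after step 2:
  61/12 107/20 9/2 43/12
  189/40 469/100 423/100 21/8
  469/120 106/25 153/50 61/24
  34/9 409/120 79/24 37/18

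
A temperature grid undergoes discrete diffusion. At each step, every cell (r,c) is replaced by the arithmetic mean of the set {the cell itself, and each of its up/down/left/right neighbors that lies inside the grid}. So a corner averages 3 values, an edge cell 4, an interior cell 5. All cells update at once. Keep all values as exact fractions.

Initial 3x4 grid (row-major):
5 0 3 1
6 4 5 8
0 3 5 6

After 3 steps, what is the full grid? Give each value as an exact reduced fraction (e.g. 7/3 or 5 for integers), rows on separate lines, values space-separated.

After step 1:
  11/3 3 9/4 4
  15/4 18/5 5 5
  3 3 19/4 19/3
After step 2:
  125/36 751/240 57/16 15/4
  841/240 367/100 103/25 61/12
  13/4 287/80 229/48 193/36
After step 3:
  1819/540 24901/7200 8737/2400 595/144
  50027/14400 21613/6000 3181/750 16483/3600
  1241/360 9167/2400 32111/7200 2191/432

Answer: 1819/540 24901/7200 8737/2400 595/144
50027/14400 21613/6000 3181/750 16483/3600
1241/360 9167/2400 32111/7200 2191/432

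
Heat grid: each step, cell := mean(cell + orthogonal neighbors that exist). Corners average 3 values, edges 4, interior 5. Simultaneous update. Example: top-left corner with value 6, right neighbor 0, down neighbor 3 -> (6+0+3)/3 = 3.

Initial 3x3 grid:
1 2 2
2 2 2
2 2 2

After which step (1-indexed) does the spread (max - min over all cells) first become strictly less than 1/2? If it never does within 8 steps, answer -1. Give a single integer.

Step 1: max=2, min=5/3, spread=1/3
  -> spread < 1/2 first at step 1
Step 2: max=2, min=31/18, spread=5/18
Step 3: max=2, min=391/216, spread=41/216
Step 4: max=709/360, min=23789/12960, spread=347/2592
Step 5: max=7043/3600, min=1448263/777600, spread=2921/31104
Step 6: max=838517/432000, min=87483461/46656000, spread=24611/373248
Step 7: max=18783259/9720000, min=5279997967/2799360000, spread=207329/4478976
Step 8: max=997998401/518400000, min=317893247549/167961600000, spread=1746635/53747712

Answer: 1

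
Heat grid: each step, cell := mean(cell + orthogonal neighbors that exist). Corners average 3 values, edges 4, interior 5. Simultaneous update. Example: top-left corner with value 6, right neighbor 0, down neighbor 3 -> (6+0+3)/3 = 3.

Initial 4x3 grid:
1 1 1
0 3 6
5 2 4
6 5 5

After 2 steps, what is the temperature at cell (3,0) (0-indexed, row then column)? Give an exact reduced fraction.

Step 1: cell (3,0) = 16/3
Step 2: cell (3,0) = 157/36
Full grid after step 2:
  53/36 217/120 23/9
  257/120 269/100 769/240
  439/120 91/25 973/240
  157/36 183/40 161/36

Answer: 157/36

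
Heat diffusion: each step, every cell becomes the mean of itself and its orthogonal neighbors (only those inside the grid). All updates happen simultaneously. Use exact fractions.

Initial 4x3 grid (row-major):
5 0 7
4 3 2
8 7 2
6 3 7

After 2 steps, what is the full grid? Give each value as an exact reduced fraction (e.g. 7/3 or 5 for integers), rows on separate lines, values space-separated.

After step 1:
  3 15/4 3
  5 16/5 7/2
  25/4 23/5 9/2
  17/3 23/4 4
After step 2:
  47/12 259/80 41/12
  349/80 401/100 71/20
  1291/240 243/50 83/20
  53/9 1201/240 19/4

Answer: 47/12 259/80 41/12
349/80 401/100 71/20
1291/240 243/50 83/20
53/9 1201/240 19/4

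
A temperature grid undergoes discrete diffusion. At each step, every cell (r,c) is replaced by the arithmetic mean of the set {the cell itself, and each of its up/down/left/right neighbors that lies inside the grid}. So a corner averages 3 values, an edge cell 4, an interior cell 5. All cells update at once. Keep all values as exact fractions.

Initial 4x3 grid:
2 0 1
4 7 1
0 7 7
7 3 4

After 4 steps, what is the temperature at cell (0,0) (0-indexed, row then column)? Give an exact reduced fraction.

Answer: 31901/10800

Derivation:
Step 1: cell (0,0) = 2
Step 2: cell (0,0) = 31/12
Step 3: cell (0,0) = 219/80
Step 4: cell (0,0) = 31901/10800
Full grid after step 4:
  31901/10800 1247189/432000 11941/4050
  246059/72000 623281/180000 751177/216000
  865877/216000 497579/120000 903877/216000
  559957/129600 427067/96000 587057/129600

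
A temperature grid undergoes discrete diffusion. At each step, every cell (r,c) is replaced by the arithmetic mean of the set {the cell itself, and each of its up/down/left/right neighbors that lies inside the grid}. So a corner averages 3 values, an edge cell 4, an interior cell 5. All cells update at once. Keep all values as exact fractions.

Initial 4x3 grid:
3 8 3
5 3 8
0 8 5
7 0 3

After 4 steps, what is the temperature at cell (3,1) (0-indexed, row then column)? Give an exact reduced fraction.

Answer: 558223/144000

Derivation:
Step 1: cell (3,1) = 9/2
Step 2: cell (3,1) = 127/40
Step 3: cell (3,1) = 9917/2400
Step 4: cell (3,1) = 558223/144000
Full grid after step 4:
  594637/129600 4377043/864000 654037/129600
  994037/216000 1646837/360000 1099037/216000
  858617/216000 89559/20000 950617/216000
  128533/32400 558223/144000 139283/32400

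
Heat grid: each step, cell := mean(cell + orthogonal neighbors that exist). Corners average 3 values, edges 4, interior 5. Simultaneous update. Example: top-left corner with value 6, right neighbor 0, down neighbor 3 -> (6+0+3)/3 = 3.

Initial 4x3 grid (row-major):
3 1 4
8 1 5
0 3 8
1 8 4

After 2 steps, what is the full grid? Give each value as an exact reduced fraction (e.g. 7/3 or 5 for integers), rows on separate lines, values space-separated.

After step 1:
  4 9/4 10/3
  3 18/5 9/2
  3 4 5
  3 4 20/3
After step 2:
  37/12 791/240 121/36
  17/5 347/100 493/120
  13/4 98/25 121/24
  10/3 53/12 47/9

Answer: 37/12 791/240 121/36
17/5 347/100 493/120
13/4 98/25 121/24
10/3 53/12 47/9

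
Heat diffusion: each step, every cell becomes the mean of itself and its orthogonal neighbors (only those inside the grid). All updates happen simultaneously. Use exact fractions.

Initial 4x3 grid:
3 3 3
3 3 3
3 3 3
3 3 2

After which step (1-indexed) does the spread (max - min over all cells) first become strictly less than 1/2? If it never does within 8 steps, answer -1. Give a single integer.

Step 1: max=3, min=8/3, spread=1/3
  -> spread < 1/2 first at step 1
Step 2: max=3, min=49/18, spread=5/18
Step 3: max=3, min=607/216, spread=41/216
Step 4: max=3, min=73543/25920, spread=4217/25920
Step 5: max=21521/7200, min=4456451/1555200, spread=38417/311040
Step 6: max=429403/144000, min=268735789/93312000, spread=1903471/18662400
Step 7: max=12844241/4320000, min=16195170911/5598720000, spread=18038617/223948800
Step 8: max=1153473241/388800000, min=974501417149/335923200000, spread=883978523/13436928000

Answer: 1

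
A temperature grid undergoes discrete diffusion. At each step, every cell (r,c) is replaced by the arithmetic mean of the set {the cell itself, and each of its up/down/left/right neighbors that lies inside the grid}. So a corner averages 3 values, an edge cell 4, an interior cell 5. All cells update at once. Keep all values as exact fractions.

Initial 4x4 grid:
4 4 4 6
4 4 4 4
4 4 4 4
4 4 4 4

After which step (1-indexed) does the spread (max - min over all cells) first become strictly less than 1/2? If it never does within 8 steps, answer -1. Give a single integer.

Answer: 3

Derivation:
Step 1: max=14/3, min=4, spread=2/3
Step 2: max=41/9, min=4, spread=5/9
Step 3: max=473/108, min=4, spread=41/108
  -> spread < 1/2 first at step 3
Step 4: max=14003/3240, min=4, spread=1043/3240
Step 5: max=414353/97200, min=4, spread=25553/97200
Step 6: max=12335459/2916000, min=36079/9000, spread=645863/2916000
Step 7: max=367561691/87480000, min=240971/60000, spread=16225973/87480000
Step 8: max=10975077983/2624400000, min=108701/27000, spread=409340783/2624400000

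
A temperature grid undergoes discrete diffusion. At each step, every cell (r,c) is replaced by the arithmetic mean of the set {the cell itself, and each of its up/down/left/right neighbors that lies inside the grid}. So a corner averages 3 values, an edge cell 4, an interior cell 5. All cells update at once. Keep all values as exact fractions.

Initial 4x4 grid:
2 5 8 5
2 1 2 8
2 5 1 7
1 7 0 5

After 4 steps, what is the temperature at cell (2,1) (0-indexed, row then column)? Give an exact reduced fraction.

Answer: 583331/180000

Derivation:
Step 1: cell (2,1) = 16/5
Step 2: cell (2,1) = 299/100
Step 3: cell (2,1) = 19049/6000
Step 4: cell (2,1) = 583331/180000
Full grid after step 4:
  69349/21600 133019/36000 162919/36000 21667/4320
  72331/24000 69369/20000 251561/60000 344063/72000
  638771/216000 583331/180000 77109/20000 308143/72000
  193877/64800 175049/54000 21779/6000 86929/21600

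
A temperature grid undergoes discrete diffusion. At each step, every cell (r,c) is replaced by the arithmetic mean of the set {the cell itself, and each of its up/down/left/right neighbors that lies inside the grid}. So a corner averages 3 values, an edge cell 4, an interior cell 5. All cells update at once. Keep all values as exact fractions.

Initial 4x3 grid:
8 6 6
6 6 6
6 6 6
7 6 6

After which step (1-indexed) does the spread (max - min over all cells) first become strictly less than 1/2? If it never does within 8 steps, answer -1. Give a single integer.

Step 1: max=20/3, min=6, spread=2/3
Step 2: max=59/9, min=6, spread=5/9
Step 3: max=2765/432, min=1451/240, spread=383/1080
  -> spread < 1/2 first at step 3
Step 4: max=20573/3240, min=43843/7200, spread=16873/64800
Step 5: max=4900831/777600, min=3167659/518400, spread=59737/311040
Step 6: max=292850639/46656000, min=190532641/31104000, spread=2820671/18662400
Step 7: max=17513290921/2799360000, min=3819810713/622080000, spread=25931417/223948800
Step 8: max=1048498642739/167961600000, min=688802540801/111974400000, spread=1223586523/13436928000

Answer: 3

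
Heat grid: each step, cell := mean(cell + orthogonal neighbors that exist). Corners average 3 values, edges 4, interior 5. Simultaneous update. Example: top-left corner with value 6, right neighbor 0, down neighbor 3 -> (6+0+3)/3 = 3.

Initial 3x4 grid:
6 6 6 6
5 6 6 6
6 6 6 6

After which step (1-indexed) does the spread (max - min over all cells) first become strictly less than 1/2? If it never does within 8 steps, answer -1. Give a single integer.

Answer: 1

Derivation:
Step 1: max=6, min=17/3, spread=1/3
  -> spread < 1/2 first at step 1
Step 2: max=6, min=1373/240, spread=67/240
Step 3: max=6, min=12523/2160, spread=437/2160
Step 4: max=5991/1000, min=5026469/864000, spread=29951/172800
Step 5: max=20171/3375, min=45440179/7776000, spread=206761/1555200
Step 6: max=32234329/5400000, min=18206204429/3110400000, spread=14430763/124416000
Step 7: max=2574347273/432000000, min=1094636258311/186624000000, spread=139854109/1492992000
Step 8: max=231428771023/38880000000, min=65762168109749/11197440000000, spread=7114543559/89579520000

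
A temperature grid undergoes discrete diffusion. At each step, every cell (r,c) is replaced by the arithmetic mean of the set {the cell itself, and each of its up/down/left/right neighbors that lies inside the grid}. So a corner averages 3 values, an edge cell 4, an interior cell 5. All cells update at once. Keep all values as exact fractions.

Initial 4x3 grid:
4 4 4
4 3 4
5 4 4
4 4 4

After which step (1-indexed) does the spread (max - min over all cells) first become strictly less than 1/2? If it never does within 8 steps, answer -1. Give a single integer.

Answer: 2

Derivation:
Step 1: max=13/3, min=15/4, spread=7/12
Step 2: max=151/36, min=23/6, spread=13/36
  -> spread < 1/2 first at step 2
Step 3: max=1789/432, min=1393/360, spread=587/2160
Step 4: max=265763/64800, min=167377/43200, spread=5879/25920
Step 5: max=1978649/486000, min=10098293/2592000, spread=272701/1555200
Step 6: max=472617349/116640000, min=607982107/155520000, spread=2660923/18662400
Step 7: max=28245724991/6998400000, min=36605721713/9331200000, spread=126629393/1119744000
Step 8: max=1689979212769/419904000000, min=2201982750067/559872000000, spread=1231748807/13436928000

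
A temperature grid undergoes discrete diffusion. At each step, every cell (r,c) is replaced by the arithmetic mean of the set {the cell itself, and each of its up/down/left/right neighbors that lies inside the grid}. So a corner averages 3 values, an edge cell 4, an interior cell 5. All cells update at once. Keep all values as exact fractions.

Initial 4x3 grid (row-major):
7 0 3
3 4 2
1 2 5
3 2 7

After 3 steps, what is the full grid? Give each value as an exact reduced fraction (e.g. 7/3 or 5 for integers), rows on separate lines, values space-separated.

After step 1:
  10/3 7/2 5/3
  15/4 11/5 7/2
  9/4 14/5 4
  2 7/2 14/3
After step 2:
  127/36 107/40 26/9
  173/60 63/20 341/120
  27/10 59/20 449/120
  31/12 389/120 73/18
After step 3:
  3271/1080 1469/480 1513/540
  2207/720 29/10 142/45
  667/240 947/300 1223/360
  341/120 4619/1440 1987/540

Answer: 3271/1080 1469/480 1513/540
2207/720 29/10 142/45
667/240 947/300 1223/360
341/120 4619/1440 1987/540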